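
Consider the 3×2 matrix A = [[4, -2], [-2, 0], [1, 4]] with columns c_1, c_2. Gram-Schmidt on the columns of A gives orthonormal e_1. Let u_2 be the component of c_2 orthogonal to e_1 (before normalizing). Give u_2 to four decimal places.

u_2 = (-1.2381, -0.3810, 4.1905)

e_1 = c_1/‖c_1‖ = (4, -2, 1)/4.5826 = (0.8729, -0.4364, 0.2182).
r_{12} = e_1·c_2 = -0.8729.
u_2 = c_2 + 0.8729·e_1 = (-1.2381, -0.3810, 4.1905).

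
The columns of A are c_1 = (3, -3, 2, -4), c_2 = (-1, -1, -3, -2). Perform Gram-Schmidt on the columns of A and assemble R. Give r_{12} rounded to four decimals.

c_1 = (3, -3, 2, -4); ‖c_1‖ = 6.1644, so e_1 = (0.4867, -0.4867, 0.3244, -0.6489).
r_{12} = e_1·c_2 = 0.3244.

r_{12} = 0.3244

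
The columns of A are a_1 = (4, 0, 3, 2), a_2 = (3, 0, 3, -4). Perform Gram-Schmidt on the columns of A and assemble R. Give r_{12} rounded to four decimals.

a_1 = (4, 0, 3, 2); ‖a_1‖ = 5.3852, so e_1 = (0.7428, 0.0000, 0.5571, 0.3714).
r_{12} = e_1·a_2 = 2.4140.

r_{12} = 2.4140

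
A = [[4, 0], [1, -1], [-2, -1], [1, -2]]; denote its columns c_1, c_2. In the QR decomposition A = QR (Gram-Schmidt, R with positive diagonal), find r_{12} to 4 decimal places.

r_{12} = -0.2132

c_1 = (4, 1, -2, 1); ‖c_1‖ = 4.6904, so q_1 = (0.8528, 0.2132, -0.4264, 0.2132).
r_{12} = q_1·c_2 = -0.2132.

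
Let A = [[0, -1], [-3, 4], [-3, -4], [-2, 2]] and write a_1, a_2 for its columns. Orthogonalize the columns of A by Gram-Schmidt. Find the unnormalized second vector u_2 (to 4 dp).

u_2 = (-1.0000, 3.4545, -4.5455, 1.6364)

a_1 = (0, -3, -3, -2); ‖a_1‖ = 4.6904, so e_1 = (0.0000, -0.6396, -0.6396, -0.4264).
e_1·a_2 = 0.0000·(-1) + (-0.6396)·4 + (-0.6396)·(-4) + (-0.4264)·2 = -0.8528.
u_2 = a_2 + 0.8528·e_1 = (-1.0000, 3.4545, -4.5455, 1.6364).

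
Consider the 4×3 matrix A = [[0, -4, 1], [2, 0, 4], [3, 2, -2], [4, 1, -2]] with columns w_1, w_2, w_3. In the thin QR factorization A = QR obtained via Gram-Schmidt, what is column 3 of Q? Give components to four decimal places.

w_1 = (0, 2, 3, 4); ‖w_1‖ = 5.3852, so e_1 = (0.0000, 0.3714, 0.5571, 0.7428).
e_1·w_2 = 0.0000·(-4) + 0.3714·0 + 0.5571·2 + 0.7428·1 = 1.8570.
u_2 = w_2 − 1.8570·e_1 = (-4.0000, -0.6897, 0.9655, -0.3793).
‖u_2‖ = 4.1895, so e_2 = (-0.9548, -0.1646, 0.2305, -0.0905).
e_1·w_3 = 0.0000·1 + 0.3714·4 + 0.5571·(-2) + 0.7428·(-2) = -1.1142; e_2·w_3 = (-0.9548)·1 + (-0.1646)·4 + 0.2305·(-2) + (-0.0905)·(-2) = -1.8931.
u_3 = w_3 + 1.1142·e_1 + 1.8931·e_2 = (-0.8075, 4.1022, -0.9430, -1.3438).
‖u_3‖ = 4.4916, so e_3 = (-0.1798, 0.9133, -0.2100, -0.2992).

e_3 = (-0.1798, 0.9133, -0.2100, -0.2992)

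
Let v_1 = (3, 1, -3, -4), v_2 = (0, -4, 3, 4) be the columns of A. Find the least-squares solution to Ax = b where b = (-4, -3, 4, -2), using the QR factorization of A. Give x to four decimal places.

x = (-0.5303, 0.0152)

v_1 = (3, 1, -3, -4); ‖v_1‖ = 5.9161, so q_1 = (0.5071, 0.1690, -0.5071, -0.6761).
q_1·v_2 = 0.5071·0 + 0.1690·(-4) + (-0.5071)·3 + (-0.6761)·4 = -4.9019.
u_2 = v_2 + 4.9019·q_1 = (2.4857, -3.1714, 0.5143, 0.6857).
‖u_2‖ = 4.1196, so q_2 = (0.6034, -0.7698, 0.1248, 0.1665).
Qᵀb = (-3.2116, 0.0624).
Back-substitute: x_2 = 0.0624/4.1196 = 0.0152.
x_1 = (-3.2116 + 4.9019·0.0152)/5.9161 = -0.5303.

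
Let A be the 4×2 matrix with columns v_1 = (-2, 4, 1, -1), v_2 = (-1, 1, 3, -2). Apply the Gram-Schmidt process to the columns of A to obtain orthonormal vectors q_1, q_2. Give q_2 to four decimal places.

q_1 = v_1/‖v_1‖ = (-2, 4, 1, -1)/4.6904 = (-0.4264, 0.8528, 0.2132, -0.2132).
r_{12} = q_1·v_2 = 2.3452.
u_2 = v_2 − 2.3452·q_1 = (0.0000, -1.0000, 2.5000, -1.5000).
‖u_2‖ = 3.0822, so q_2 = (0.0000, -0.3244, 0.8111, -0.4867).

q_2 = (0.0000, -0.3244, 0.8111, -0.4867)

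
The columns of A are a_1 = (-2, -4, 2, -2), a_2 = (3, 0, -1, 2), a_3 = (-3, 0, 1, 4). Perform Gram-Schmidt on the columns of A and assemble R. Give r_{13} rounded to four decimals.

r_{13} = 0.0000

e_1 = a_1/‖a_1‖ = (-2, -4, 2, -2)/5.2915 = (-0.3780, -0.7559, 0.3780, -0.3780).
r_{13} = e_1·a_3 = 0.0000.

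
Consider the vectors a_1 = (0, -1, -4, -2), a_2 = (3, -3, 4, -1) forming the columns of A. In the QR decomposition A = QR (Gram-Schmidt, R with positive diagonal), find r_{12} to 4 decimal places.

a_1 = (0, -1, -4, -2); ‖a_1‖ = 4.5826, so e_1 = (0.0000, -0.2182, -0.8729, -0.4364).
r_{12} = e_1·a_2 = -2.4004.

r_{12} = -2.4004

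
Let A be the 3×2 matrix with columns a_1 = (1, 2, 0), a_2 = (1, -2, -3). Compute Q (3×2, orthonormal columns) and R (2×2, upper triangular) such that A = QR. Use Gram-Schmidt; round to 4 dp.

q_1 = a_1/‖a_1‖ = (1, 2, 0)/2.2361 = (0.4472, 0.8944, 0.0000).
r_{12} = q_1·a_2 = -1.3416.
u_2 = a_2 + 1.3416·q_1 = (1.6000, -0.8000, -3.0000).
‖u_2‖ = 3.4928, so q_2 = (0.4581, -0.2290, -0.8589).

Q = [[0.4472, 0.4581], [0.8944, -0.2290], [0.0000, -0.8589]], R = [[2.2361, -1.3416], [0.0000, 3.4928]]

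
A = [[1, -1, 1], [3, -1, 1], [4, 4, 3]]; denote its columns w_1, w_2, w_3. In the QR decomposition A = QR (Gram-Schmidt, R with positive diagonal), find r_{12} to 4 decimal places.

w_1 = (1, 3, 4); ‖w_1‖ = 5.0990, so e_1 = (0.1961, 0.5883, 0.7845).
r_{12} = e_1·w_2 = 2.3534.

r_{12} = 2.3534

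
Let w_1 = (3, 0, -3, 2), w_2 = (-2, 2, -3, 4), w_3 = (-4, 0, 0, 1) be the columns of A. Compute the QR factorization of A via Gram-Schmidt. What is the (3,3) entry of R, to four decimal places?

q_1 = w_1/‖w_1‖ = (3, 0, -3, 2)/4.6904 = (0.6396, 0.0000, -0.6396, 0.4264).
r_{12} = q_1·w_2 = 2.3452.
u_2 = w_2 − 2.3452·q_1 = (-3.5000, 2.0000, -1.5000, 3.0000).
‖u_2‖ = 5.2440, so q_2 = (-0.6674, 0.3814, -0.2860, 0.5721).
r_{13} = q_1·w_3 = -2.1320; r_{23} = q_2·w_3 = 3.2418.
u_3 = w_3 + 2.1320·q_1 − 3.2418·q_2 = (-0.4727, -1.2364, -0.4364, 0.0545).
r_{33} = ‖u_3‖ = 1.3948.

r_{33} = 1.3948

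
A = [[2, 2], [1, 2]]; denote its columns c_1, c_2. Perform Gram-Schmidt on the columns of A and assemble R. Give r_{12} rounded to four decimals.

q_1 = c_1/‖c_1‖ = (2, 1)/2.2361 = (0.8944, 0.4472).
r_{12} = q_1·c_2 = 2.6833.

r_{12} = 2.6833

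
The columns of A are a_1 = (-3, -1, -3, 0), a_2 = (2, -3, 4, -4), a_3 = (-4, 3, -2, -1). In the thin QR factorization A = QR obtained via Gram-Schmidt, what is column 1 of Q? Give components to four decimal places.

a_1 = (-3, -1, -3, 0); ‖a_1‖ = 4.3589, so e_1 = (-0.6882, -0.2294, -0.6882, 0.0000).

e_1 = (-0.6882, -0.2294, -0.6882, 0.0000)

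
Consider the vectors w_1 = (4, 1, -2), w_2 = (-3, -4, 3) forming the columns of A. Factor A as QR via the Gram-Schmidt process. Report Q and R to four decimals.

w_1 = (4, 1, -2); ‖w_1‖ = 4.5826, so e_1 = (0.8729, 0.2182, -0.4364).
e_1·w_2 = 0.8729·(-3) + 0.2182·(-4) + (-0.4364)·3 = -4.8008.
u_2 = w_2 + 4.8008·e_1 = (1.1905, -2.9524, 0.9048).
‖u_2‖ = 3.3094, so e_2 = (0.3597, -0.8921, 0.2734).

Q = [[0.8729, 0.3597], [0.2182, -0.8921], [-0.4364, 0.2734]], R = [[4.5826, -4.8008], [0.0000, 3.3094]]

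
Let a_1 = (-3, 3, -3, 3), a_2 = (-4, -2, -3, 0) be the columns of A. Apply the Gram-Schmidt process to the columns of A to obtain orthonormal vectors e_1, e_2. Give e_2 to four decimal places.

e_1 = a_1/‖a_1‖ = (-3, 3, -3, 3)/6.0000 = (-0.5000, 0.5000, -0.5000, 0.5000).
r_{12} = e_1·a_2 = 2.5000.
u_2 = a_2 − 2.5000·e_1 = (-2.7500, -3.2500, -1.7500, -1.2500).
‖u_2‖ = 4.7697, so e_2 = (-0.5766, -0.6814, -0.3669, -0.2621).

e_2 = (-0.5766, -0.6814, -0.3669, -0.2621)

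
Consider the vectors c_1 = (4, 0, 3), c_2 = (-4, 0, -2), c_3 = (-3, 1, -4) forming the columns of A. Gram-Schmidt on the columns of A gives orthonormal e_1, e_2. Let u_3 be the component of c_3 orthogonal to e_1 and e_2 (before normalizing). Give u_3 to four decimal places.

u_3 = (0.0000, 1.0000, 0.0000)

c_1 = (4, 0, 3); ‖c_1‖ = 5.0000, so e_1 = (0.8000, 0.0000, 0.6000).
e_1·c_2 = 0.8000·(-4) + 0.0000·0 + 0.6000·(-2) = -4.4000.
u_2 = c_2 + 4.4000·e_1 = (-0.4800, 0.0000, 0.6400).
‖u_2‖ = 0.8000, so e_2 = (-0.6000, 0.0000, 0.8000).
e_1·c_3 = 0.8000·(-3) + 0.0000·1 + 0.6000·(-4) = -4.8000; e_2·c_3 = (-0.6000)·(-3) + 0.0000·1 + 0.8000·(-4) = -1.4000.
u_3 = c_3 + 4.8000·e_1 + 1.4000·e_2 = (0.0000, 1.0000, 0.0000).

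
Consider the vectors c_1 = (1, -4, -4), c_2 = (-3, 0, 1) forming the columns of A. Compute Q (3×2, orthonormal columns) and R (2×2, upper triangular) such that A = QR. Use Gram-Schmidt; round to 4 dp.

Q = [[0.1741, -0.9554], [-0.6963, -0.2908], [-0.6963, 0.0519]], R = [[5.7446, -1.2185], [0.0000, 2.9181]]

c_1 = (1, -4, -4); ‖c_1‖ = 5.7446, so q_1 = (0.1741, -0.6963, -0.6963).
q_1·c_2 = 0.1741·(-3) + (-0.6963)·0 + (-0.6963)·1 = -1.2185.
u_2 = c_2 + 1.2185·q_1 = (-2.7879, -0.8485, 0.1515).
‖u_2‖ = 2.9181, so q_2 = (-0.9554, -0.2908, 0.0519).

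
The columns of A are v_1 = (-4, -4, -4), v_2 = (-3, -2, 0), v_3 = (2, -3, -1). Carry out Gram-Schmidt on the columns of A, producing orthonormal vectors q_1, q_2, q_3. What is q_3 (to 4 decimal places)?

q_1 = v_1/‖v_1‖ = (-4, -4, -4)/6.9282 = (-0.5774, -0.5774, -0.5774).
r_{12} = q_1·v_2 = 2.8868.
u_2 = v_2 − 2.8868·q_1 = (-1.3333, -0.3333, 1.6667).
‖u_2‖ = 2.1602, so q_2 = (-0.6172, -0.1543, 0.7715).
r_{13} = q_1·v_3 = 1.1547; r_{23} = q_2·v_3 = -1.5430.
u_3 = v_3 − 1.1547·q_1 + 1.5430·q_2 = (1.7143, -2.5714, 0.8571).
‖u_3‖ = 3.2071, so q_3 = (0.5345, -0.8018, 0.2673).

q_3 = (0.5345, -0.8018, 0.2673)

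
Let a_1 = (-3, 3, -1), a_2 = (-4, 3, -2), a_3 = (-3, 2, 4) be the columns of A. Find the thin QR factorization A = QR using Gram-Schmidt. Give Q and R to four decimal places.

a_1 = (-3, 3, -1); ‖a_1‖ = 4.3589, so q_1 = (-0.6882, 0.6882, -0.2294).
q_1·a_2 = (-0.6882)·(-4) + 0.6882·3 + (-0.2294)·(-2) = 5.2766.
u_2 = a_2 − 5.2766·q_1 = (-0.3684, -0.6316, -0.7895).
‖u_2‖ = 1.0761, so q_2 = (-0.3424, -0.5869, -0.7337).
q_1·a_3 = (-0.6882)·(-3) + 0.6882·2 + (-0.2294)·4 = 2.5236; q_2·a_3 = (-0.3424)·(-3) + (-0.5869)·2 + (-0.7337)·4 = -3.0814.
u_3 = a_3 − 2.5236·q_1 + 3.0814·q_2 = (-2.3182, -1.5455, 2.3182).
‖u_3‖ = 3.6244, so q_3 = (-0.6396, -0.4264, 0.6396).

Q = [[-0.6882, -0.3424, -0.6396], [0.6882, -0.5869, -0.4264], [-0.2294, -0.7337, 0.6396]], R = [[4.3589, 5.2766, 2.5236], [0.0000, 1.0761, -3.0814], [0.0000, 0.0000, 3.6244]]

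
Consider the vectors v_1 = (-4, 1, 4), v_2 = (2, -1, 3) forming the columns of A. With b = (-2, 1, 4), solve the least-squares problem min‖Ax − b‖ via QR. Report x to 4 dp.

e_1 = v_1/‖v_1‖ = (-4, 1, 4)/5.7446 = (-0.6963, 0.1741, 0.6963).
r_{12} = e_1·v_2 = 0.5222.
u_2 = v_2 − 0.5222·e_1 = (2.3636, -1.0909, 2.6364).
‖u_2‖ = 3.7050, so e_2 = (0.6380, -0.2944, 0.7116).
Qᵀb = (4.3519, 1.2759).
Back-substitute: x_2 = 1.2759/3.7050 = 0.3444.
x_1 = (4.3519 − 0.5222·0.3444)/5.7446 = 0.7263.

x = (0.7263, 0.3444)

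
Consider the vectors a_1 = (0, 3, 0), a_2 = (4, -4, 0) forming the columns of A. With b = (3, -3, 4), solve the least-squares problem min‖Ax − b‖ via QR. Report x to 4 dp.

x = (0.0000, 0.7500)

q_1 = a_1/‖a_1‖ = (0, 3, 0)/3.0000 = (0.0000, 1.0000, 0.0000).
r_{12} = q_1·a_2 = -4.0000.
u_2 = a_2 + 4.0000·q_1 = (4.0000, 0.0000, 0.0000).
‖u_2‖ = 4.0000, so q_2 = (1.0000, 0.0000, 0.0000).
Qᵀb = (-3.0000, 3.0000).
Back-substitute: x_2 = 3.0000/4.0000 = 0.7500.
x_1 = (-3.0000 + 4.0000·0.7500)/3.0000 = 0.0000.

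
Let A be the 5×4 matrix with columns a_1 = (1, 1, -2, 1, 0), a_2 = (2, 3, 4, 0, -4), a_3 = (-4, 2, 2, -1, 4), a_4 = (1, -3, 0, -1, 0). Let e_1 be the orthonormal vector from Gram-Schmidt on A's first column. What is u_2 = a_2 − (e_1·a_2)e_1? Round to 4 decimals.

e_1 = a_1/‖a_1‖ = (1, 1, -2, 1, 0)/2.6458 = (0.3780, 0.3780, -0.7559, 0.3780, 0.0000).
r_{12} = e_1·a_2 = -1.1339.
u_2 = a_2 + 1.1339·e_1 = (2.4286, 3.4286, 3.1429, 0.4286, -4.0000).

u_2 = (2.4286, 3.4286, 3.1429, 0.4286, -4.0000)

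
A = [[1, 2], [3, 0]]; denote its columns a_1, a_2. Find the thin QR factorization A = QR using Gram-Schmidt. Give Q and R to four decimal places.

Q = [[0.3162, 0.9487], [0.9487, -0.3162]], R = [[3.1623, 0.6325], [0.0000, 1.8974]]

q_1 = a_1/‖a_1‖ = (1, 3)/3.1623 = (0.3162, 0.9487).
r_{12} = q_1·a_2 = 0.6325.
u_2 = a_2 − 0.6325·q_1 = (1.8000, -0.6000).
‖u_2‖ = 1.8974, so q_2 = (0.9487, -0.3162).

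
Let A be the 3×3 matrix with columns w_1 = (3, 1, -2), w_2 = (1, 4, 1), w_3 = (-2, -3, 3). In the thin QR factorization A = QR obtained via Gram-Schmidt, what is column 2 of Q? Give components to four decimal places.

q_2 = (-0.0177, 0.9047, 0.4257)

w_1 = (3, 1, -2); ‖w_1‖ = 3.7417, so q_1 = (0.8018, 0.2673, -0.5345).
q_1·w_2 = 0.8018·1 + 0.2673·4 + (-0.5345)·1 = 1.3363.
u_2 = w_2 − 1.3363·q_1 = (-0.0714, 3.6429, 1.7143).
‖u_2‖ = 4.0267, so q_2 = (-0.0177, 0.9047, 0.4257).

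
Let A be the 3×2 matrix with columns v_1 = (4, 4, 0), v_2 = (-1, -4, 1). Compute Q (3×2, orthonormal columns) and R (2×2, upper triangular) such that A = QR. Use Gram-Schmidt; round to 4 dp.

q_1 = v_1/‖v_1‖ = (4, 4, 0)/5.6569 = (0.7071, 0.7071, 0.0000).
r_{12} = q_1·v_2 = -3.5355.
u_2 = v_2 + 3.5355·q_1 = (1.5000, -1.5000, 1.0000).
‖u_2‖ = 2.3452, so q_2 = (0.6396, -0.6396, 0.4264).

Q = [[0.7071, 0.6396], [0.7071, -0.6396], [0.0000, 0.4264]], R = [[5.6569, -3.5355], [0.0000, 2.3452]]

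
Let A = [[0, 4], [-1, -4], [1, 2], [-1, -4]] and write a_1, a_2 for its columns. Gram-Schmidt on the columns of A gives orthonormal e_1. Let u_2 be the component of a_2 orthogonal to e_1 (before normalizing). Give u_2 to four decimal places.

u_2 = (4.0000, -0.6667, -1.3333, -0.6667)

e_1 = a_1/‖a_1‖ = (0, -1, 1, -1)/1.7321 = (0.0000, -0.5774, 0.5774, -0.5774).
r_{12} = e_1·a_2 = 5.7735.
u_2 = a_2 − 5.7735·e_1 = (4.0000, -0.6667, -1.3333, -0.6667).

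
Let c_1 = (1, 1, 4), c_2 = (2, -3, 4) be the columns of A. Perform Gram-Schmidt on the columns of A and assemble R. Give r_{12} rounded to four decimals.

c_1 = (1, 1, 4); ‖c_1‖ = 4.2426, so q_1 = (0.2357, 0.2357, 0.9428).
r_{12} = q_1·c_2 = 3.5355.

r_{12} = 3.5355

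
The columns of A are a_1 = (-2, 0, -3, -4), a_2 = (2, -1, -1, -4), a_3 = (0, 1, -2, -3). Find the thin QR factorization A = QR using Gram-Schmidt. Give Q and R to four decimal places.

a_1 = (-2, 0, -3, -4); ‖a_1‖ = 5.3852, so e_1 = (-0.3714, 0.0000, -0.5571, -0.7428).
e_1·a_2 = (-0.3714)·2 + 0.0000·(-1) + (-0.5571)·(-1) + (-0.7428)·(-4) = 2.7854.
u_2 = a_2 − 2.7854·e_1 = (3.0345, -1.0000, 0.5517, -1.9310).
‖u_2‖ = 3.7738, so e_2 = (0.8041, -0.2650, 0.1462, -0.5117).
e_1·a_3 = (-0.3714)·0 + 0.0000·1 + (-0.5571)·(-2) + (-0.7428)·(-3) = 3.3425; e_2·a_3 = 0.8041·0 + (-0.2650)·1 + 0.1462·(-2) + (-0.5117)·(-3) = 0.9777.
u_3 = a_3 − 3.3425·e_1 − 0.9777·e_2 = (0.4552, 1.2591, -0.2809, -0.0169).
‖u_3‖ = 1.3681, so e_3 = (0.3327, 0.9203, -0.2053, -0.0124).

Q = [[-0.3714, 0.8041, 0.3327], [0.0000, -0.2650, 0.9203], [-0.5571, 0.1462, -0.2053], [-0.7428, -0.5117, -0.0124]], R = [[5.3852, 2.7854, 3.3425], [0.0000, 3.7738, 0.9777], [0.0000, 0.0000, 1.3681]]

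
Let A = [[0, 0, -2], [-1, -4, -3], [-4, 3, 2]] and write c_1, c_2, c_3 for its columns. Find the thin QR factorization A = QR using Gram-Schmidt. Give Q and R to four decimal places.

q_1 = c_1/‖c_1‖ = (0, -1, -4)/4.1231 = (0.0000, -0.2425, -0.9701).
r_{12} = q_1·c_2 = -1.9403.
u_2 = c_2 + 1.9403·q_1 = (0.0000, -4.4706, 1.1176).
‖u_2‖ = 4.6082, so q_2 = (0.0000, -0.9701, 0.2425).
r_{13} = q_1·c_3 = -1.2127; r_{23} = q_2·c_3 = 3.3955.
u_3 = c_3 + 1.2127·q_1 − 3.3955·q_2 = (-2.0000, 0.0000, 0.0000).
‖u_3‖ = 2.0000, so q_3 = (-1.0000, 0.0000, 0.0000).

Q = [[0.0000, 0.0000, -1.0000], [-0.2425, -0.9701, 0.0000], [-0.9701, 0.2425, 0.0000]], R = [[4.1231, -1.9403, -1.2127], [0.0000, 4.6082, 3.3955], [0.0000, 0.0000, 2.0000]]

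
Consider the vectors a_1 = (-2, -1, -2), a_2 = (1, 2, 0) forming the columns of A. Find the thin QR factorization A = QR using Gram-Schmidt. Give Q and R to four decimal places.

a_1 = (-2, -1, -2); ‖a_1‖ = 3.0000, so q_1 = (-0.6667, -0.3333, -0.6667).
q_1·a_2 = (-0.6667)·1 + (-0.3333)·2 + (-0.6667)·0 = -1.3333.
u_2 = a_2 + 1.3333·q_1 = (0.1111, 1.5556, -0.8889).
‖u_2‖ = 1.7951, so q_2 = (0.0619, 0.8666, -0.4952).

Q = [[-0.6667, 0.0619], [-0.3333, 0.8666], [-0.6667, -0.4952]], R = [[3.0000, -1.3333], [0.0000, 1.7951]]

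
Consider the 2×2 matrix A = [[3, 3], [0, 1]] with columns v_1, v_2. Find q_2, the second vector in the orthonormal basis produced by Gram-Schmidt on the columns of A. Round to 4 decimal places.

q_2 = (0.0000, 1.0000)

v_1 = (3, 0); ‖v_1‖ = 3.0000, so q_1 = (1.0000, 0.0000).
q_1·v_2 = 1.0000·3 + 0.0000·1 = 3.0000.
u_2 = v_2 − 3.0000·q_1 = (0.0000, 1.0000).
‖u_2‖ = 1.0000, so q_2 = (0.0000, 1.0000).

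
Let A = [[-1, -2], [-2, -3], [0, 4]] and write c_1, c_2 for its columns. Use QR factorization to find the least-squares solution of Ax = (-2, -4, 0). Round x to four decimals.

c_1 = (-1, -2, 0); ‖c_1‖ = 2.2361, so q_1 = (-0.4472, -0.8944, 0.0000).
q_1·c_2 = (-0.4472)·(-2) + (-0.8944)·(-3) + 0.0000·4 = 3.5777.
u_2 = c_2 − 3.5777·q_1 = (-0.4000, 0.2000, 4.0000).
‖u_2‖ = 4.0249, so q_2 = (-0.0994, 0.0497, 0.9938).
Qᵀb = (4.4721, 0.0000).
Back-substitute: x_2 = 0.0000/4.0249 = 0.0000.
x_1 = (4.4721 − 3.5777·0.0000)/2.2361 = 2.0000.

x = (2.0000, 0.0000)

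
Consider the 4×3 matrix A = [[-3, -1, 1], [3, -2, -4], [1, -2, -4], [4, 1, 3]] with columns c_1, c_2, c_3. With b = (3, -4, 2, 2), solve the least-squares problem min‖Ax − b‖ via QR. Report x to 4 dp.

x = (-0.1377, -1.7545, 1.1338)

q_1 = c_1/‖c_1‖ = (-3, 3, 1, 4)/5.9161 = (-0.5071, 0.5071, 0.1690, 0.6761).
r_{12} = q_1·c_2 = -0.1690.
u_2 = c_2 + 0.1690·q_1 = (-1.0857, -1.9143, -1.9714, 1.1143).
‖u_2‖ = 3.1578, so q_2 = (-0.3438, -0.6062, -0.6243, 0.3529).
r_{13} = q_1·c_3 = -1.1832; r_{23} = q_2·c_3 = 5.6369.
u_3 = c_3 + 1.1832·q_1 − 5.6369·q_2 = (2.3381, 0.0172, -0.2808, 1.8109).
‖u_3‖ = 2.9707, so q_3 = (0.7870, 0.0058, -0.0945, 0.6096).
Qᵀb = (-1.8593, 0.8505, 3.3681).
Back-substitute: x_3 = 3.3681/2.9707 = 1.1338.
x_2 = (0.8505 − 5.6369·1.1338)/3.1578 = -1.7545.
x_1 = (-1.8593 + 0.1690·(-1.7545) + 1.1832·1.1338)/5.9161 = -0.1377.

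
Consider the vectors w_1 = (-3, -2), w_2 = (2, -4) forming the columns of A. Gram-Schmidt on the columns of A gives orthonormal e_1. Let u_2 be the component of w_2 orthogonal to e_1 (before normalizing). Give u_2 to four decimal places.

e_1 = w_1/‖w_1‖ = (-3, -2)/3.6056 = (-0.8321, -0.5547).
r_{12} = e_1·w_2 = 0.5547.
u_2 = w_2 − 0.5547·e_1 = (2.4615, -3.6923).

u_2 = (2.4615, -3.6923)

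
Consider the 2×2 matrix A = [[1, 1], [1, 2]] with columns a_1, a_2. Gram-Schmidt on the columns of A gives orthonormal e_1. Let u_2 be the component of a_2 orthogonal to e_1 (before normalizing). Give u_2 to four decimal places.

a_1 = (1, 1); ‖a_1‖ = 1.4142, so e_1 = (0.7071, 0.7071).
e_1·a_2 = 0.7071·1 + 0.7071·2 = 2.1213.
u_2 = a_2 − 2.1213·e_1 = (-0.5000, 0.5000).

u_2 = (-0.5000, 0.5000)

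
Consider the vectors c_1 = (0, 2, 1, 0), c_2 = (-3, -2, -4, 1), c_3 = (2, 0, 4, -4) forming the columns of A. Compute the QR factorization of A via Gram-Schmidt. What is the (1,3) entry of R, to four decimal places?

r_{13} = 1.7889

c_1 = (0, 2, 1, 0); ‖c_1‖ = 2.2361, so q_1 = (0.0000, 0.8944, 0.4472, 0.0000).
r_{13} = q_1·c_3 = 1.7889.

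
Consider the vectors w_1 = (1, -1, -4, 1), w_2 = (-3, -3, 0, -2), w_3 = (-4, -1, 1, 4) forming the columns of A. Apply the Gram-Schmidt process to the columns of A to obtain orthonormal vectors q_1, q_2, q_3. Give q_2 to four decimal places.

q_2 = (-0.6201, -0.6652, -0.0902, -0.4059)

w_1 = (1, -1, -4, 1); ‖w_1‖ = 4.3589, so q_1 = (0.2294, -0.2294, -0.9177, 0.2294).
q_1·w_2 = 0.2294·(-3) + (-0.2294)·(-3) + (-0.9177)·0 + 0.2294·(-2) = -0.4588.
u_2 = w_2 + 0.4588·q_1 = (-2.8947, -3.1053, -0.4211, -1.8947).
‖u_2‖ = 4.6679, so q_2 = (-0.6201, -0.6652, -0.0902, -0.4059).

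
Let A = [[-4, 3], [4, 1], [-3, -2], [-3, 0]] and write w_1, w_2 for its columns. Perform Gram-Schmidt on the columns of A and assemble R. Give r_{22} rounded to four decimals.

r_{22} = 3.7310

e_1 = w_1/‖w_1‖ = (-4, 4, -3, -3)/7.0711 = (-0.5657, 0.5657, -0.4243, -0.4243).
r_{12} = e_1·w_2 = -0.2828.
u_2 = w_2 + 0.2828·e_1 = (2.8400, 1.1600, -2.1200, -0.1200).
r_{22} = ‖u_2‖ = 3.7310.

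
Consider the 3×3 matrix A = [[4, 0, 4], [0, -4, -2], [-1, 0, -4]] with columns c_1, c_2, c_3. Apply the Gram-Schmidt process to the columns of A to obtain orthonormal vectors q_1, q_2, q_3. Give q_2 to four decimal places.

q_2 = (0.0000, -1.0000, 0.0000)

c_1 = (4, 0, -1); ‖c_1‖ = 4.1231, so q_1 = (0.9701, 0.0000, -0.2425).
q_1·c_2 = 0.9701·0 + 0.0000·(-4) + (-0.2425)·0 = 0.0000.
u_2 = c_2 + 0.0000·q_1 = (0.0000, -4.0000, 0.0000).
‖u_2‖ = 4.0000, so q_2 = (0.0000, -1.0000, 0.0000).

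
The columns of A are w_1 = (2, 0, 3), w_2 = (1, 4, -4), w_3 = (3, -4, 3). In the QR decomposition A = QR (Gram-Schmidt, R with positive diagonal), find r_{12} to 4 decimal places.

e_1 = w_1/‖w_1‖ = (2, 0, 3)/3.6056 = (0.5547, 0.0000, 0.8321).
r_{12} = e_1·w_2 = -2.7735.

r_{12} = -2.7735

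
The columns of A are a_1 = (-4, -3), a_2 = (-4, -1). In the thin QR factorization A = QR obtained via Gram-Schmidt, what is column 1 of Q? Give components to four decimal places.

e_1 = (-0.8000, -0.6000)

a_1 = (-4, -3); ‖a_1‖ = 5.0000, so e_1 = (-0.8000, -0.6000).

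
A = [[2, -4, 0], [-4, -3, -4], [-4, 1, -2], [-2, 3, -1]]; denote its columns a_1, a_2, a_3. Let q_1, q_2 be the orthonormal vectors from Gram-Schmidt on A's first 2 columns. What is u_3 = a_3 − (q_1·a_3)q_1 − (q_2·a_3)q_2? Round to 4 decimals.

u_3 = (-0.1173, -0.2493, 0.4721, -0.5630)

a_1 = (2, -4, -4, -2); ‖a_1‖ = 6.3246, so q_1 = (0.3162, -0.6325, -0.6325, -0.3162).
q_1·a_2 = 0.3162·(-4) + (-0.6325)·(-3) + (-0.6325)·1 + (-0.3162)·3 = -0.9487.
u_2 = a_2 + 0.9487·q_1 = (-3.7000, -3.6000, 0.4000, 2.7000).
‖u_2‖ = 5.8395, so q_2 = (-0.6336, -0.6165, 0.0685, 0.4624).
q_1·a_3 = 0.3162·0 + (-0.6325)·(-4) + (-0.6325)·(-2) + (-0.3162)·(-1) = 4.1110; q_2·a_3 = (-0.6336)·0 + (-0.6165)·(-4) + 0.0685·(-2) + 0.4624·(-1) = 1.8666.
u_3 = a_3 − 4.1110·q_1 − 1.8666·q_2 = (-0.1173, -0.2493, 0.4721, -0.5630).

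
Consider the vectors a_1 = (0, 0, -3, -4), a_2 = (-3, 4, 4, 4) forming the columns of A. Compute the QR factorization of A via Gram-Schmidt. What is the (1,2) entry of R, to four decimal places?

a_1 = (0, 0, -3, -4); ‖a_1‖ = 5.0000, so q_1 = (0.0000, 0.0000, -0.6000, -0.8000).
r_{12} = q_1·a_2 = -5.6000.

r_{12} = -5.6000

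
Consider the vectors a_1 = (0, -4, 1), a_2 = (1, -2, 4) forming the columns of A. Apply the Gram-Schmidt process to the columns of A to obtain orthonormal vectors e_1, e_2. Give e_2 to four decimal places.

a_1 = (0, -4, 1); ‖a_1‖ = 4.1231, so e_1 = (0.0000, -0.9701, 0.2425).
e_1·a_2 = 0.0000·1 + (-0.9701)·(-2) + 0.2425·4 = 2.9104.
u_2 = a_2 − 2.9104·e_1 = (1.0000, 0.8235, 3.2941).
‖u_2‖ = 3.5397, so e_2 = (0.2825, 0.2327, 0.9306).

e_2 = (0.2825, 0.2327, 0.9306)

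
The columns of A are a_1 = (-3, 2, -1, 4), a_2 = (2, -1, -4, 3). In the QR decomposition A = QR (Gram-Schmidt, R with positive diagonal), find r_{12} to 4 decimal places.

q_1 = a_1/‖a_1‖ = (-3, 2, -1, 4)/5.4772 = (-0.5477, 0.3651, -0.1826, 0.7303).
r_{12} = q_1·a_2 = 1.4606.

r_{12} = 1.4606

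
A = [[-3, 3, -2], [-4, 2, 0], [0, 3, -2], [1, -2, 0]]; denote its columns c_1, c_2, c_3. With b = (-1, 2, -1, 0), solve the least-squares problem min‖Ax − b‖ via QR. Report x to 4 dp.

x = (-0.3333, 0.0833, 0.8750)

q_1 = c_1/‖c_1‖ = (-3, -4, 0, 1)/5.0990 = (-0.5883, -0.7845, 0.0000, 0.1961).
r_{12} = q_1·c_2 = -3.7262.
u_2 = c_2 + 3.7262·q_1 = (0.8077, -0.9231, 3.0000, -1.2692).
‖u_2‖ = 3.4807, so q_2 = (0.2320, -0.2652, 0.8619, -0.3646).
r_{13} = q_1·c_3 = 1.1767; r_{23} = q_2·c_3 = -2.1879.
u_3 = c_3 − 1.1767·q_1 + 2.1879·q_2 = (-0.8000, 0.3429, -0.1143, -1.0286).
‖u_3‖ = 1.3522, so q_3 = (-0.5916, 0.2535, -0.0845, -0.7606).
Qᵀb = (-0.9806, -1.6243, 1.1832).
Back-substitute: x_3 = 1.1832/1.3522 = 0.8750.
x_2 = (-1.6243 + 2.1879·0.8750)/3.4807 = 0.0833.
x_1 = (-0.9806 + 3.7262·0.0833 − 1.1767·0.8750)/5.0990 = -0.3333.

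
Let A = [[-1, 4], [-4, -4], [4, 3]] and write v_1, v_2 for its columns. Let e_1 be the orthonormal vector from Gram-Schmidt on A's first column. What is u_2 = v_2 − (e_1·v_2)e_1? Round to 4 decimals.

e_1 = v_1/‖v_1‖ = (-1, -4, 4)/5.7446 = (-0.1741, -0.6963, 0.6963).
r_{12} = e_1·v_2 = 4.1779.
u_2 = v_2 − 4.1779·e_1 = (4.7273, -1.0909, 0.0909).

u_2 = (4.7273, -1.0909, 0.0909)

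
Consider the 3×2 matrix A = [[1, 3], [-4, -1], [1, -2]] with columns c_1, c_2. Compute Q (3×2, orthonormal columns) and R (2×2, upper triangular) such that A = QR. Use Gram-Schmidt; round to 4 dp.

c_1 = (1, -4, 1); ‖c_1‖ = 4.2426, so e_1 = (0.2357, -0.9428, 0.2357).
e_1·c_2 = 0.2357·3 + (-0.9428)·(-1) + 0.2357·(-2) = 1.1785.
u_2 = c_2 − 1.1785·e_1 = (2.7222, 0.1111, -2.2778).
‖u_2‖ = 3.5512, so e_2 = (0.7666, 0.0313, -0.6414).

Q = [[0.2357, 0.7666], [-0.9428, 0.0313], [0.2357, -0.6414]], R = [[4.2426, 1.1785], [0.0000, 3.5512]]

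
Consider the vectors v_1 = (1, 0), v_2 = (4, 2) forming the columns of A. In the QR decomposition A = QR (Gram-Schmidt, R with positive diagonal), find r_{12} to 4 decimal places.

r_{12} = 4.0000

v_1 = (1, 0); ‖v_1‖ = 1.0000, so q_1 = (1.0000, 0.0000).
r_{12} = q_1·v_2 = 4.0000.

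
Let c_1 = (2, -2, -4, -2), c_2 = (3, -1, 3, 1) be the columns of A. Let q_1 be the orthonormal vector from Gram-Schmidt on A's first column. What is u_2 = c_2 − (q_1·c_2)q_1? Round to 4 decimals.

u_2 = (3.4286, -1.4286, 2.1429, 0.5714)

c_1 = (2, -2, -4, -2); ‖c_1‖ = 5.2915, so q_1 = (0.3780, -0.3780, -0.7559, -0.3780).
q_1·c_2 = 0.3780·3 + (-0.3780)·(-1) + (-0.7559)·3 + (-0.3780)·1 = -1.1339.
u_2 = c_2 + 1.1339·q_1 = (3.4286, -1.4286, 2.1429, 0.5714).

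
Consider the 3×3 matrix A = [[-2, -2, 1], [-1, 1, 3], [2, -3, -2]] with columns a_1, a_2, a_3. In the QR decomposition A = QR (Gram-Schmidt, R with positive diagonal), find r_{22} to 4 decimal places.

a_1 = (-2, -1, 2); ‖a_1‖ = 3.0000, so q_1 = (-0.6667, -0.3333, 0.6667).
q_1·a_2 = (-0.6667)·(-2) + (-0.3333)·1 + 0.6667·(-3) = -1.0000.
u_2 = a_2 + 1.0000·q_1 = (-2.6667, 0.6667, -2.3333).
r_{22} = ‖u_2‖ = 3.6056.

r_{22} = 3.6056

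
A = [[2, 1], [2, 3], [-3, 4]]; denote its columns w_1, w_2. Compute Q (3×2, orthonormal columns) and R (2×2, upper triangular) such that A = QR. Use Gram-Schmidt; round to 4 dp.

w_1 = (2, 2, -3); ‖w_1‖ = 4.1231, so e_1 = (0.4851, 0.4851, -0.7276).
e_1·w_2 = 0.4851·1 + 0.4851·3 + (-0.7276)·4 = -0.9701.
u_2 = w_2 + 0.9701·e_1 = (1.4706, 3.4706, 3.2941).
‖u_2‖ = 5.0059, so e_2 = (0.2938, 0.6933, 0.6580).

Q = [[0.4851, 0.2938], [0.4851, 0.6933], [-0.7276, 0.6580]], R = [[4.1231, -0.9701], [0.0000, 5.0059]]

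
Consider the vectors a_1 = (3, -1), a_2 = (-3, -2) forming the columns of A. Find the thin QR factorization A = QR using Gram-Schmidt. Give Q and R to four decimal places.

Q = [[0.9487, -0.3162], [-0.3162, -0.9487]], R = [[3.1623, -2.2136], [0.0000, 2.8460]]

q_1 = a_1/‖a_1‖ = (3, -1)/3.1623 = (0.9487, -0.3162).
r_{12} = q_1·a_2 = -2.2136.
u_2 = a_2 + 2.2136·q_1 = (-0.9000, -2.7000).
‖u_2‖ = 2.8460, so q_2 = (-0.3162, -0.9487).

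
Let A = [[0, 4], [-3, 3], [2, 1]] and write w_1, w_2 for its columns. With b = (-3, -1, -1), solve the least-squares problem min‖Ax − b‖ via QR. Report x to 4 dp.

x = (-0.2976, -0.6955)

w_1 = (0, -3, 2); ‖w_1‖ = 3.6056, so q_1 = (0.0000, -0.8321, 0.5547).
q_1·w_2 = 0.0000·4 + (-0.8321)·3 + 0.5547·1 = -1.9415.
u_2 = w_2 + 1.9415·q_1 = (4.0000, 1.3846, 2.0769).
‖u_2‖ = 4.7150, so q_2 = (0.8484, 0.2937, 0.4405).
Qᵀb = (0.2774, -3.2793).
Back-substitute: x_2 = -3.2793/4.7150 = -0.6955.
x_1 = (0.2774 + 1.9415·(-0.6955))/3.6056 = -0.2976.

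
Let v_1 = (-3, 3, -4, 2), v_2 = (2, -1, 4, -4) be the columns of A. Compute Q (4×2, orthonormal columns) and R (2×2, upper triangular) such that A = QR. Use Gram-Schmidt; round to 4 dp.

v_1 = (-3, 3, -4, 2); ‖v_1‖ = 6.1644, so q_1 = (-0.4867, 0.4867, -0.6489, 0.3244).
q_1·v_2 = (-0.4867)·2 + 0.4867·(-1) + (-0.6489)·4 + 0.3244·(-4) = -5.3533.
u_2 = v_2 + 5.3533·q_1 = (-0.6053, 1.6053, 0.5263, -2.2632).
‖u_2‖ = 2.8883, so q_2 = (-0.2096, 0.5558, 0.1822, -0.7836).

Q = [[-0.4867, -0.2096], [0.4867, 0.5558], [-0.6489, 0.1822], [0.3244, -0.7836]], R = [[6.1644, -5.3533], [0.0000, 2.8883]]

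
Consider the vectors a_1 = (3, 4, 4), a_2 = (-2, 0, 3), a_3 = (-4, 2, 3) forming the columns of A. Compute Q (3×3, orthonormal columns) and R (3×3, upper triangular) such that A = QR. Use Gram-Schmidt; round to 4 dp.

Q = [[0.4685, -0.7005, -0.5383], [0.6247, -0.1681, 0.7626], [0.6247, 0.6935, -0.3588]], R = [[6.4031, 0.9370, 1.2494], [0.0000, 3.4817, 4.5465], [0.0000, 0.0000, 2.6017]]

q_1 = a_1/‖a_1‖ = (3, 4, 4)/6.4031 = (0.4685, 0.6247, 0.6247).
r_{12} = q_1·a_2 = 0.9370.
u_2 = a_2 − 0.9370·q_1 = (-2.4390, -0.5854, 2.4146).
‖u_2‖ = 3.4817, so q_2 = (-0.7005, -0.1681, 0.6935).
r_{13} = q_1·a_3 = 1.2494; r_{23} = q_2·a_3 = 4.5465.
u_3 = a_3 − 1.2494·q_1 − 4.5465·q_2 = (-1.4004, 1.9839, -0.9336).
‖u_3‖ = 2.6017, so q_3 = (-0.5383, 0.7626, -0.3588).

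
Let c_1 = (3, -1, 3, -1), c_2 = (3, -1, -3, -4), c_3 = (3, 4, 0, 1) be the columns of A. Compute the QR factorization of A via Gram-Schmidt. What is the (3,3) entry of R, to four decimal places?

r_{33} = 5.0200

c_1 = (3, -1, 3, -1); ‖c_1‖ = 4.4721, so e_1 = (0.6708, -0.2236, 0.6708, -0.2236).
e_1·c_2 = 0.6708·3 + (-0.2236)·(-1) + 0.6708·(-3) + (-0.2236)·(-4) = 1.1180.
u_2 = c_2 − 1.1180·e_1 = (2.2500, -0.7500, -3.7500, -3.7500).
‖u_2‖ = 5.8095, so e_2 = (0.3873, -0.1291, -0.6455, -0.6455).
e_1·c_3 = 0.6708·3 + (-0.2236)·4 + 0.6708·0 + (-0.2236)·1 = 0.8944; e_2·c_3 = 0.3873·3 + (-0.1291)·4 + (-0.6455)·0 + (-0.6455)·1 = 0.0000.
u_3 = c_3 − 0.8944·e_1 + 0.0000·e_2 = (2.4000, 4.2000, -0.6000, 1.2000).
r_{33} = ‖u_3‖ = 5.0200.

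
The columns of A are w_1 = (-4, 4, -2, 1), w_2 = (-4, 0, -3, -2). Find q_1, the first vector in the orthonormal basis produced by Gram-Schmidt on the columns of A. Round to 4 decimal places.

q_1 = (-0.6576, 0.6576, -0.3288, 0.1644)

q_1 = w_1/‖w_1‖ = (-4, 4, -2, 1)/6.0828 = (-0.6576, 0.6576, -0.3288, 0.1644).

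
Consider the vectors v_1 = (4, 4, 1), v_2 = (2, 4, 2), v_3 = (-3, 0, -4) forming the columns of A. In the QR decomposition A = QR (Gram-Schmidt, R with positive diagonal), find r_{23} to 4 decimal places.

r_{23} = -0.7435

v_1 = (4, 4, 1); ‖v_1‖ = 5.7446, so e_1 = (0.6963, 0.6963, 0.1741).
e_1·v_2 = 0.6963·2 + 0.6963·4 + 0.1741·2 = 4.5260.
u_2 = v_2 − 4.5260·e_1 = (-1.1515, 0.8485, 1.2121).
‖u_2‖ = 1.8749, so e_2 = (-0.6142, 0.4526, 0.6465).
r_{23} = e_2·v_3 = -0.7435.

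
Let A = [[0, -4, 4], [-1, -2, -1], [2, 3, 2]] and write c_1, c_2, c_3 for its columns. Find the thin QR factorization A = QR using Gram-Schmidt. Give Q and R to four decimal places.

e_1 = c_1/‖c_1‖ = (0, -1, 2)/2.2361 = (0.0000, -0.4472, 0.8944).
r_{12} = e_1·c_2 = 3.5777.
u_2 = c_2 − 3.5777·e_1 = (-4.0000, -0.4000, -0.2000).
‖u_2‖ = 4.0249, so e_2 = (-0.9938, -0.0994, -0.0497).
r_{13} = e_1·c_3 = 2.2361; r_{23} = e_2·c_3 = -3.9752.
u_3 = c_3 − 2.2361·e_1 + 3.9752·e_2 = (0.0494, -0.3951, -0.1975).
‖u_3‖ = 0.4444, so e_3 = (0.1111, -0.8889, -0.4444).

Q = [[0.0000, -0.9938, 0.1111], [-0.4472, -0.0994, -0.8889], [0.8944, -0.0497, -0.4444]], R = [[2.2361, 3.5777, 2.2361], [0.0000, 4.0249, -3.9752], [0.0000, 0.0000, 0.4444]]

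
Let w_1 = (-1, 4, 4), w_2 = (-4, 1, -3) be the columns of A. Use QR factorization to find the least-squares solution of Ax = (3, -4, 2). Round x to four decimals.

x = (-0.4442, -0.9145)

w_1 = (-1, 4, 4); ‖w_1‖ = 5.7446, so q_1 = (-0.1741, 0.6963, 0.6963).
q_1·w_2 = (-0.1741)·(-4) + 0.6963·1 + 0.6963·(-3) = -0.6963.
u_2 = w_2 + 0.6963·q_1 = (-4.1212, 1.4848, -2.5152).
‖u_2‖ = 5.0513, so q_2 = (-0.8159, 0.2940, -0.4979).
Qᵀb = (-1.9149, -4.6193).
Back-substitute: x_2 = -4.6193/5.0513 = -0.9145.
x_1 = (-1.9149 + 0.6963·(-0.9145))/5.7446 = -0.4442.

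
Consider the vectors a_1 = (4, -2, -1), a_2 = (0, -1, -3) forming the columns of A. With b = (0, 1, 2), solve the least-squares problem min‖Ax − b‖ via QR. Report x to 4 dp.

q_1 = a_1/‖a_1‖ = (4, -2, -1)/4.5826 = (0.8729, -0.4364, -0.2182).
r_{12} = q_1·a_2 = 1.0911.
u_2 = a_2 − 1.0911·q_1 = (-0.9524, -0.5238, -2.7619).
‖u_2‖ = 2.9681, so q_2 = (-0.3209, -0.1765, -0.9305).
Qᵀb = (-0.8729, -2.0375).
Back-substitute: x_2 = -2.0375/2.9681 = -0.6865.
x_1 = (-0.8729 − 1.0911·(-0.6865))/4.5826 = -0.0270.

x = (-0.0270, -0.6865)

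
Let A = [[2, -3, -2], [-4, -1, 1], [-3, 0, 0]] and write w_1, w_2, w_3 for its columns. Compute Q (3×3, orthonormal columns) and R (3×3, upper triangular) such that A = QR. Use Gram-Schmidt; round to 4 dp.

w_1 = (2, -4, -3); ‖w_1‖ = 5.3852, so q_1 = (0.3714, -0.7428, -0.5571).
q_1·w_2 = 0.3714·(-3) + (-0.7428)·(-1) + (-0.5571)·0 = -0.3714.
u_2 = w_2 + 0.3714·q_1 = (-2.8621, -1.2759, -0.2069).
‖u_2‖ = 3.1404, so q_2 = (-0.9114, -0.4063, -0.0659).
q_1·w_3 = 0.3714·(-2) + (-0.7428)·1 + (-0.5571)·0 = -1.4856; q_2·w_3 = (-0.9114)·(-2) + (-0.4063)·1 + (-0.0659)·0 = 1.4165.
u_3 = w_3 + 1.4856·q_1 − 1.4165·q_2 = (-0.1573, 0.4720, -0.7343).
‖u_3‖ = 0.8870, so q_3 = (-0.1774, 0.5322, -0.8278).

Q = [[0.3714, -0.9114, -0.1774], [-0.7428, -0.4063, 0.5322], [-0.5571, -0.0659, -0.8278]], R = [[5.3852, -0.3714, -1.4856], [0.0000, 3.1404, 1.4165], [0.0000, 0.0000, 0.8870]]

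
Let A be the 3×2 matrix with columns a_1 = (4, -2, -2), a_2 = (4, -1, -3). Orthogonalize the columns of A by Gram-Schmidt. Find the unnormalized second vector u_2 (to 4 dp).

a_1 = (4, -2, -2); ‖a_1‖ = 4.8990, so e_1 = (0.8165, -0.4082, -0.4082).
e_1·a_2 = 0.8165·4 + (-0.4082)·(-1) + (-0.4082)·(-3) = 4.8990.
u_2 = a_2 − 4.8990·e_1 = (0.0000, 1.0000, -1.0000).

u_2 = (0.0000, 1.0000, -1.0000)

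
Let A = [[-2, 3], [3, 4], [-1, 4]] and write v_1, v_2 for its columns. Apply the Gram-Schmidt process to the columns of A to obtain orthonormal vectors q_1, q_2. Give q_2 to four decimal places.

q_1 = v_1/‖v_1‖ = (-2, 3, -1)/3.7417 = (-0.5345, 0.8018, -0.2673).
r_{12} = q_1·v_2 = 0.5345.
u_2 = v_2 − 0.5345·q_1 = (3.2857, 3.5714, 4.1429).
‖u_2‖ = 6.3808, so q_2 = (0.5149, 0.5597, 0.6493).

q_2 = (0.5149, 0.5597, 0.6493)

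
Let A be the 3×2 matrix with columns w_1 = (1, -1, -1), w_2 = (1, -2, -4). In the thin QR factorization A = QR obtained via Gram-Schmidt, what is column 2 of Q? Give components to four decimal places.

w_1 = (1, -1, -1); ‖w_1‖ = 1.7321, so q_1 = (0.5774, -0.5774, -0.5774).
q_1·w_2 = 0.5774·1 + (-0.5774)·(-2) + (-0.5774)·(-4) = 4.0415.
u_2 = w_2 − 4.0415·q_1 = (-1.3333, 0.3333, -1.6667).
‖u_2‖ = 2.1602, so q_2 = (-0.6172, 0.1543, -0.7715).

q_2 = (-0.6172, 0.1543, -0.7715)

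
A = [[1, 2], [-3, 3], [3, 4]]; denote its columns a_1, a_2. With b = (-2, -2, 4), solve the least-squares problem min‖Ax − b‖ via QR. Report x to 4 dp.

a_1 = (1, -3, 3); ‖a_1‖ = 4.3589, so q_1 = (0.2294, -0.6882, 0.6882).
q_1·a_2 = 0.2294·2 + (-0.6882)·3 + 0.6882·4 = 1.1471.
u_2 = a_2 − 1.1471·q_1 = (1.7368, 3.7895, 3.2105).
‖u_2‖ = 5.2616, so q_2 = (0.3301, 0.7202, 0.6102).
Qᵀb = (3.6707, 0.3401).
Back-substitute: x_2 = 0.3401/5.2616 = 0.0646.
x_1 = (3.6707 − 1.1471·0.0646)/4.3589 = 0.8251.

x = (0.8251, 0.0646)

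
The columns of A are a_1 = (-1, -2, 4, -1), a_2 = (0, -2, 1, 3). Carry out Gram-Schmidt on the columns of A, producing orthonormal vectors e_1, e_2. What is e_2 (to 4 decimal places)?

a_1 = (-1, -2, 4, -1); ‖a_1‖ = 4.6904, so e_1 = (-0.2132, -0.4264, 0.8528, -0.2132).
e_1·a_2 = (-0.2132)·0 + (-0.4264)·(-2) + 0.8528·1 + (-0.2132)·3 = 1.0660.
u_2 = a_2 − 1.0660·e_1 = (0.2273, -1.5455, 0.0909, 3.2273).
‖u_2‖ = 3.5866, so e_2 = (0.0634, -0.4309, 0.0253, 0.8998).

e_2 = (0.0634, -0.4309, 0.0253, 0.8998)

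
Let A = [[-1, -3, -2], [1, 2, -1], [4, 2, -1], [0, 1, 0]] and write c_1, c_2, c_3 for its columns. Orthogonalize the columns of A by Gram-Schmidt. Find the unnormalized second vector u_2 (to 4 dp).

u_2 = (-2.2778, 1.2778, -0.8889, 1.0000)

c_1 = (-1, 1, 4, 0); ‖c_1‖ = 4.2426, so e_1 = (-0.2357, 0.2357, 0.9428, 0.0000).
e_1·c_2 = (-0.2357)·(-3) + 0.2357·2 + 0.9428·2 + 0.0000·1 = 3.0641.
u_2 = c_2 − 3.0641·e_1 = (-2.2778, 1.2778, -0.8889, 1.0000).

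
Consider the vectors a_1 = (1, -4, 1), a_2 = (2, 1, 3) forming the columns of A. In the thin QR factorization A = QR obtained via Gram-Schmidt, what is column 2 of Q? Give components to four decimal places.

q_2 = (0.5207, 0.3273, 0.7885)

a_1 = (1, -4, 1); ‖a_1‖ = 4.2426, so q_1 = (0.2357, -0.9428, 0.2357).
q_1·a_2 = 0.2357·2 + (-0.9428)·1 + 0.2357·3 = 0.2357.
u_2 = a_2 − 0.2357·q_1 = (1.9444, 1.2222, 2.9444).
‖u_2‖ = 3.7342, so q_2 = (0.5207, 0.3273, 0.7885).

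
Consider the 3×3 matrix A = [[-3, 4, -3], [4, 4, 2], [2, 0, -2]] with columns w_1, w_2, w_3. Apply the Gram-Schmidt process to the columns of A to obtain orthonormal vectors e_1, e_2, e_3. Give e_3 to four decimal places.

e_3 = (-0.2649, 0.2649, -0.9272)

e_1 = w_1/‖w_1‖ = (-3, 4, 2)/5.3852 = (-0.5571, 0.7428, 0.3714).
r_{12} = e_1·w_2 = 0.7428.
u_2 = w_2 − 0.7428·e_1 = (4.4138, 3.4483, -0.2759).
‖u_2‖ = 5.6079, so e_2 = (0.7871, 0.6149, -0.0492).
r_{13} = e_1·w_3 = 2.4140; r_{23} = e_2·w_3 = -1.0330.
u_3 = w_3 − 2.4140·e_1 + 1.0330·e_2 = (-0.8421, 0.8421, -2.9474).
‖u_3‖ = 3.1789, so e_3 = (-0.2649, 0.2649, -0.9272).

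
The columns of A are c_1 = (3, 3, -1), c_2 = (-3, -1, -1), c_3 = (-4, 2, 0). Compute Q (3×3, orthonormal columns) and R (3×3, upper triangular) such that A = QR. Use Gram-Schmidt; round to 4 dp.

Q = [[0.6882, -0.5869, -0.4264], [0.6882, 0.3424, 0.6396], [-0.2294, -0.7337, 0.6396]], R = [[4.3589, -2.5236, -1.3765], [0.0000, 2.1521, 3.0325], [0.0000, 0.0000, 2.9848]]

c_1 = (3, 3, -1); ‖c_1‖ = 4.3589, so e_1 = (0.6882, 0.6882, -0.2294).
e_1·c_2 = 0.6882·(-3) + 0.6882·(-1) + (-0.2294)·(-1) = -2.5236.
u_2 = c_2 + 2.5236·e_1 = (-1.2632, 0.7368, -1.5789).
‖u_2‖ = 2.1521, so e_2 = (-0.5869, 0.3424, -0.7337).
e_1·c_3 = 0.6882·(-4) + 0.6882·2 + (-0.2294)·0 = -1.3765; e_2·c_3 = (-0.5869)·(-4) + 0.3424·2 + (-0.7337)·0 = 3.0325.
u_3 = c_3 + 1.3765·e_1 − 3.0325·e_2 = (-1.2727, 1.9091, 1.9091).
‖u_3‖ = 2.9848, so e_3 = (-0.4264, 0.6396, 0.6396).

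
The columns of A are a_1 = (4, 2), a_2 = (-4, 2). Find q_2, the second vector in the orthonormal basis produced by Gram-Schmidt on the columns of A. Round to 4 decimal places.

q_2 = (-0.4472, 0.8944)

q_1 = a_1/‖a_1‖ = (4, 2)/4.4721 = (0.8944, 0.4472).
r_{12} = q_1·a_2 = -2.6833.
u_2 = a_2 + 2.6833·q_1 = (-1.6000, 3.2000).
‖u_2‖ = 3.5777, so q_2 = (-0.4472, 0.8944).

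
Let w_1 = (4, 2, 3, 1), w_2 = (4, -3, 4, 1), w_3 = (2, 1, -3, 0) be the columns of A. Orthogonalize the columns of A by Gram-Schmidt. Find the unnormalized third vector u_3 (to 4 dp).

u_3 = (2.1642, -0.5116, -2.5581, 0.0410)

w_1 = (4, 2, 3, 1); ‖w_1‖ = 5.4772, so q_1 = (0.7303, 0.3651, 0.5477, 0.1826).
q_1·w_2 = 0.7303·4 + 0.3651·(-3) + 0.5477·4 + 0.1826·1 = 4.1992.
u_2 = w_2 − 4.1992·q_1 = (0.9333, -4.5333, 1.7000, 0.2333).
‖u_2‖ = 4.9363, so q_2 = (0.1891, -0.9184, 0.3444, 0.0473).
q_1·w_3 = 0.7303·2 + 0.3651·1 + 0.5477·(-3) + 0.1826·0 = 0.1826; q_2·w_3 = 0.1891·2 + (-0.9184)·1 + 0.3444·(-3) + 0.0473·0 = -1.5734.
u_3 = w_3 − 0.1826·q_1 + 1.5734·q_2 = (2.1642, -0.5116, -2.5581, 0.0410).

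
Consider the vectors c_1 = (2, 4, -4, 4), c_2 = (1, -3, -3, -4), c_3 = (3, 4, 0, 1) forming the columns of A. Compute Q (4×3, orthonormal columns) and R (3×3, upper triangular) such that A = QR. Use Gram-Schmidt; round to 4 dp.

c_1 = (2, 4, -4, 4); ‖c_1‖ = 7.2111, so e_1 = (0.2774, 0.5547, -0.5547, 0.5547).
e_1·c_2 = 0.2774·1 + 0.5547·(-3) + (-0.5547)·(-3) + 0.5547·(-4) = -1.9415.
u_2 = c_2 + 1.9415·e_1 = (1.5385, -1.9231, -4.0769, -2.9231).
‖u_2‖ = 5.5884, so e_2 = (0.2753, -0.3441, -0.7295, -0.5231).
e_1·c_3 = 0.2774·3 + 0.5547·4 + (-0.5547)·0 + 0.5547·1 = 3.6056; e_2·c_3 = 0.2753·3 + (-0.3441)·4 + (-0.7295)·0 + (-0.5231)·1 = -1.0736.
u_3 = c_3 − 3.6056·e_1 + 1.0736·e_2 = (2.2956, 1.6305, 1.2167, -1.5616).
‖u_3‖ = 3.4420, so e_3 = (0.6669, 0.4737, 0.3535, -0.4537).

Q = [[0.2774, 0.2753, 0.6669], [0.5547, -0.3441, 0.4737], [-0.5547, -0.7295, 0.3535], [0.5547, -0.5231, -0.4537]], R = [[7.2111, -1.9415, 3.6056], [0.0000, 5.5884, -1.0736], [0.0000, 0.0000, 3.4420]]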